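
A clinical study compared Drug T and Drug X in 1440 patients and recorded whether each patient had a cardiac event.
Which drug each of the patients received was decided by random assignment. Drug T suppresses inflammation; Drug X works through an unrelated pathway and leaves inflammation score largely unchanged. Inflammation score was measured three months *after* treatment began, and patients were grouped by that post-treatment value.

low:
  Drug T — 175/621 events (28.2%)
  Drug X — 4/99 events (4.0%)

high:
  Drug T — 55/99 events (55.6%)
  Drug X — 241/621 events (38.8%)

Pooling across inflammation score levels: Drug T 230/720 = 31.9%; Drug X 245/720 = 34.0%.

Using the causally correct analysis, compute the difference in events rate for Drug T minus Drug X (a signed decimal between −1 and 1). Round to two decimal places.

Stratifying would compare drugs among patients the drugs themselves sorted into inflammation score groups — a form of selection on an intermediate. The unconditioned pooled rates give the total causal effect.
The causal difference is the pooled difference: 0.319 − 0.340 = -0.021.

-0.02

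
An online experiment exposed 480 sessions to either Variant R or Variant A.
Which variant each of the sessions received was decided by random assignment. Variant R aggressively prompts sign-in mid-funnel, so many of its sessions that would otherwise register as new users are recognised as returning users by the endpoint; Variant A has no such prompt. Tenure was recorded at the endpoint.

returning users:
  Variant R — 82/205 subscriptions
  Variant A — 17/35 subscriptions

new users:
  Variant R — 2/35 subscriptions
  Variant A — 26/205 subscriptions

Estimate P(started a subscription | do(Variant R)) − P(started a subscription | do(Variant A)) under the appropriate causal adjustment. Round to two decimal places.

+0.17

Because the variant influences user tenure, user tenure is a post-treatment mediator, not a confounder. Stratifying on it would bias the estimate; the causal effect is the crude pooled difference.
The causal difference is the pooled difference: 0.350 − 0.179 = +0.171.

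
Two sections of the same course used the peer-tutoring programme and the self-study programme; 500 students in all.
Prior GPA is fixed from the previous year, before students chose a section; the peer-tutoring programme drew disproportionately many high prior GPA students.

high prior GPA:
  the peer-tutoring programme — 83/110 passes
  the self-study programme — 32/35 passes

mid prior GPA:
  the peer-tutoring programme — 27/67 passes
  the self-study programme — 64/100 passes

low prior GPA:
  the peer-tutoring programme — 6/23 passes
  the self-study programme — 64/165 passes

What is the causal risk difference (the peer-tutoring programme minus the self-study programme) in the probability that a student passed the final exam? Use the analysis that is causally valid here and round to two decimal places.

Prior GPA band satisfies the back-door criterion: it is not a descendant of the teaching method, and it blocks the spurious path from teaching method to outcome. Adjusting for it (i.e., using the within-prior GPA band rates) gives the causal effect.
Adjusting over the population distribution of prior GPA band: 0.290·(0.755−0.914) + 0.334·(0.403−0.640) + 0.376·(0.261−0.388) = -0.173.

-0.17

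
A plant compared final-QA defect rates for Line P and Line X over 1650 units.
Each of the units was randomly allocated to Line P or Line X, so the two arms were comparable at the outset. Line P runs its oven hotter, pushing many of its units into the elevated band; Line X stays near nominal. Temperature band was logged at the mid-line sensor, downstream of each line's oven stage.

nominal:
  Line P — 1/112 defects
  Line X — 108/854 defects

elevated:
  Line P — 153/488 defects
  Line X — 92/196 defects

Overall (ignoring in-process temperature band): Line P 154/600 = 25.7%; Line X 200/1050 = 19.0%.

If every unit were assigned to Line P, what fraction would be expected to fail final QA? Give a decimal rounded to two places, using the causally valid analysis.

0.26

Within every in-process temperature band level Line P has the lower rate, yet pooled Line X does — Simpson's reversal.
In-process temperature band here is a post-treatment variable shaped by the line; conditioning on it would introduce bias rather than remove it. The overall comparison is the causal one.
So P(outcome | do(Line P)) is just the pooled rate for Line P: 154/600 = 0.257.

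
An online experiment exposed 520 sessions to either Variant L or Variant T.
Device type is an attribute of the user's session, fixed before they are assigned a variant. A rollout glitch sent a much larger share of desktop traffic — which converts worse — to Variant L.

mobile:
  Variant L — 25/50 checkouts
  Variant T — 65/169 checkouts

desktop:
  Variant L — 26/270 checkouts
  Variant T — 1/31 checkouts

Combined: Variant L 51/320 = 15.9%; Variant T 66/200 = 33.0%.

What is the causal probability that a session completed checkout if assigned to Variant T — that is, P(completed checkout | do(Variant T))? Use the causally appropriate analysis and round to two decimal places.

0.18

Variant L is higher inside every device type stratum but Variant T is higher in aggregate. Whether to stratify depends on how device type relates to the variant.
Device type differs across variants for reasons unrelated to any effect of the variant itself, and it separately predicts the outcome — a classic confounder. We must compare within device type levels.
Standardising Variant T to the population device type mix: 0.421·65/169 + 0.579·1/31 = 0.181.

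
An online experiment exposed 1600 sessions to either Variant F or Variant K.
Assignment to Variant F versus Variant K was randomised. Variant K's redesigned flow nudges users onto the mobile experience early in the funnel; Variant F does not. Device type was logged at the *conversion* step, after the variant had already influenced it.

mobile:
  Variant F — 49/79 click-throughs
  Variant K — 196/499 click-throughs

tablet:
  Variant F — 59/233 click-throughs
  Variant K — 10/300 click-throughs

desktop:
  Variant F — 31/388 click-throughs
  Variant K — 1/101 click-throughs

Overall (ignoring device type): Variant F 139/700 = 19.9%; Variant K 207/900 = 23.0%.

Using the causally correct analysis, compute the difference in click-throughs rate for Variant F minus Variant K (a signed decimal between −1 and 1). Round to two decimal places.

-0.03

Device type here is a post-treatment variable shaped by the variant; conditioning on it would introduce bias rather than remove it. The overall comparison is the causal one.
The causal difference is the pooled difference: 0.199 − 0.230 = -0.031.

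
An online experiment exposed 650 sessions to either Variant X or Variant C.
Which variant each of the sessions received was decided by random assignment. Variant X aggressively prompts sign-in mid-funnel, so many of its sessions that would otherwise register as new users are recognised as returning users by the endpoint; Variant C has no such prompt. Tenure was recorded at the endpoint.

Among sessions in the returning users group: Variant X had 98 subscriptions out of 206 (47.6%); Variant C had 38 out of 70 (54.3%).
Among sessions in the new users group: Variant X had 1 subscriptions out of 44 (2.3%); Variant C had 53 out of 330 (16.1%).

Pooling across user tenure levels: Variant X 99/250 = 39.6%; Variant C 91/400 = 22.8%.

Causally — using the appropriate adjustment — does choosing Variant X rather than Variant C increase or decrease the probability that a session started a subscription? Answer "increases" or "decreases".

Variant C is higher inside every user tenure stratum but Variant X is higher in aggregate. Whether to stratify depends on how user tenure relates to the variant.
Stratifying would compare variants among sessions the variants themselves sorted into user tenure groups — a form of selection on an intermediate. The unconditioned pooled rates give the total causal effect.
Pooled: Variant X 39.6% vs Variant C 22.8%; Variant X is higher overall.

increases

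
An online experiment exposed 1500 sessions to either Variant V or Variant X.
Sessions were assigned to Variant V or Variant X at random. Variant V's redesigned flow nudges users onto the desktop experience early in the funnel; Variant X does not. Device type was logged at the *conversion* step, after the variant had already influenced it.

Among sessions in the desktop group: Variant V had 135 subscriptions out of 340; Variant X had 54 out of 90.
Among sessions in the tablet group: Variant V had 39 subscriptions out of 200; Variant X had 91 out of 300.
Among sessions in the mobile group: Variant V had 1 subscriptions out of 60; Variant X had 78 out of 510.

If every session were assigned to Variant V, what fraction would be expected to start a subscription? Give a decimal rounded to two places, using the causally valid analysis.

0.29

Within every device type level Variant X has the higher rate, yet pooled Variant V does — Simpson's reversal.
Device type is recorded after the variant and is itself shifted by it — it sits on the causal path from variant to outcome. Conditioning on a mediator would strip out part of the effect we want; the pooled comparison gives the total causal effect.
So P(outcome | do(Variant V)) is just the pooled rate for Variant V: 175/600 = 0.292.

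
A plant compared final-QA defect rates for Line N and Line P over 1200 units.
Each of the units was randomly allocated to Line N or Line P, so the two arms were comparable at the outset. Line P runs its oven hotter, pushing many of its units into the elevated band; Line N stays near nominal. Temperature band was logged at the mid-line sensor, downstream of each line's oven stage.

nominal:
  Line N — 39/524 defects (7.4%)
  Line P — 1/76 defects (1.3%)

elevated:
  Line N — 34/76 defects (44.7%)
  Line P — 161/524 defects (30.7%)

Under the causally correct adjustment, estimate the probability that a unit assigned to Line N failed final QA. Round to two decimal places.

0.12

Line P is lower inside every in-process temperature band stratum but Line N is lower in aggregate. Whether to stratify depends on how in-process temperature band relates to the line.
In-process temperature band is downstream of the line. One should not condition on a consequence of treatment, so the overall rates are the right comparison.
So P(outcome | do(Line N)) is just the pooled rate for Line N: 73/600 = 0.122.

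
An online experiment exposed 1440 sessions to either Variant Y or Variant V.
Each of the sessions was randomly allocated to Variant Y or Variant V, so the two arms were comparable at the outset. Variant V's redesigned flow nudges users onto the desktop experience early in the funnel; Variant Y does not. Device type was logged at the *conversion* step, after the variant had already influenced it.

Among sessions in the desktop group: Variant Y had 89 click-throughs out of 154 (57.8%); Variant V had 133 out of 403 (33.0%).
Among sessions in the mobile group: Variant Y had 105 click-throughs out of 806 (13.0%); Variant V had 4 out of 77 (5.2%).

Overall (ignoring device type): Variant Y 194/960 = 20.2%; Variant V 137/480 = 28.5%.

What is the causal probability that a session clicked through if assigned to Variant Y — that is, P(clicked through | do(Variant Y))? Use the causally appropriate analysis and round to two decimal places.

Within every device type level Variant Y has the higher rate, yet pooled Variant V does — Simpson's reversal.
Device type lies on the pathway variant → device type → outcome, so adjusting for it blocks the indirect effect. For the total causal effect of variant, use the unadjusted pooled rates.
So P(outcome | do(Variant Y)) is just the pooled rate for Variant Y: 194/960 = 0.202.

0.20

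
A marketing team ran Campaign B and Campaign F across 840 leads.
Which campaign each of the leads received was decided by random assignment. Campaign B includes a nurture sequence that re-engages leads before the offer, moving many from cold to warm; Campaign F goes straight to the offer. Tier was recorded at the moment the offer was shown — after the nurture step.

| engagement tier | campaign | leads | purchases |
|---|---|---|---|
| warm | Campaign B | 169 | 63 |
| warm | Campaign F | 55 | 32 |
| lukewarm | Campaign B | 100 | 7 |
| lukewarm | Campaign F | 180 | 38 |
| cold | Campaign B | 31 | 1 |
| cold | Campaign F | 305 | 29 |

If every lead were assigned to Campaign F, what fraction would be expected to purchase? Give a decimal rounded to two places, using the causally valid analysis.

Engagement tier here is a post-treatment variable shaped by the campaign; conditioning on it would introduce bias rather than remove it. The overall comparison is the causal one.
So P(outcome | do(Campaign F)) is just the pooled rate for Campaign F: 99/540 = 0.183.

0.18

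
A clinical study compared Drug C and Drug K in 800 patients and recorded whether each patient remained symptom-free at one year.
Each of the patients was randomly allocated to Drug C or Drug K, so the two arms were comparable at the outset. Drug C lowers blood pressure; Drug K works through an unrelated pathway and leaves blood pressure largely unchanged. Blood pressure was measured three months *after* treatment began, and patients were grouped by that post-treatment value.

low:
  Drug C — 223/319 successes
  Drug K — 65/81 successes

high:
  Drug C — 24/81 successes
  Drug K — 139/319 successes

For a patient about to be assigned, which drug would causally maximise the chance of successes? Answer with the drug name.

Drug C

Blood pressure is recorded after the drug and is itself shifted by it — it sits on the causal path from drug to outcome. Conditioning on a mediator would strip out part of the effect we want; the pooled comparison gives the total causal effect.
Pooled: Drug C 61.8% vs Drug K 51.0%; Drug C is higher overall.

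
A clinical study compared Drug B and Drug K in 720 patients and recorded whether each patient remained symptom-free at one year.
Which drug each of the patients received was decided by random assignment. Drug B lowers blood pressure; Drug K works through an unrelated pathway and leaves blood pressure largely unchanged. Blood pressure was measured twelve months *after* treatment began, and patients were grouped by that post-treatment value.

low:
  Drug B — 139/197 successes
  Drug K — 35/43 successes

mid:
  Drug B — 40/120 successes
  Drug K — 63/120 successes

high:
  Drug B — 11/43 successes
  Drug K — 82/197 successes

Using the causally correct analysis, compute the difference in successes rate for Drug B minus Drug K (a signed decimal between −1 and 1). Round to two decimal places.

+0.03

Blood pressure is downstream of the drug. One should not condition on a consequence of treatment, so the overall rates are the right comparison.
The causal difference is the pooled difference: 0.528 − 0.500 = +0.028.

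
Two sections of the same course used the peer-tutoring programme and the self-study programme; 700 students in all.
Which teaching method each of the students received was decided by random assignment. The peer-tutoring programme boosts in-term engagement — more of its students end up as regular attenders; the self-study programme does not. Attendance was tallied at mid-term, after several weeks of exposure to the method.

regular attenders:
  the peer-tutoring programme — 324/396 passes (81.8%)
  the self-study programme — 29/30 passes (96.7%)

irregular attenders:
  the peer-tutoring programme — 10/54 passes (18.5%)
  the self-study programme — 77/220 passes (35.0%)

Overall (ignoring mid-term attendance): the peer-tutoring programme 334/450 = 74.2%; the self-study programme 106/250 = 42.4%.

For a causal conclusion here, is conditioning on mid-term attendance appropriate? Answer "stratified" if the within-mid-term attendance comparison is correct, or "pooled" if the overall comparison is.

pooled

Stratifying would compare teaching methods among students the teaching methods themselves sorted into mid-term attendance groups — a form of selection on an intermediate. The unconditioned pooled rates give the total causal effect.
Pooled: the peer-tutoring programme 74.2% vs the self-study programme 42.4%; the peer-tutoring programme is higher overall.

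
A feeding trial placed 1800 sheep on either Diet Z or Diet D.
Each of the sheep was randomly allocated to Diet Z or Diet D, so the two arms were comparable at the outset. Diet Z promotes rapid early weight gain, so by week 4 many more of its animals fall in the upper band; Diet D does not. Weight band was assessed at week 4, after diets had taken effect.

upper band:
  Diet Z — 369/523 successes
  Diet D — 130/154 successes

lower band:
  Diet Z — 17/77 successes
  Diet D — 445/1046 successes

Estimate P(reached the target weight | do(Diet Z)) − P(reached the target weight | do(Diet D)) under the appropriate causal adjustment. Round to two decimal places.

Stratifying would compare diets among sheep the diets themselves sorted into week-4 weight band groups — a form of selection on an intermediate. The unconditioned pooled rates give the total causal effect.
The causal difference is the pooled difference: 0.643 − 0.479 = +0.164.

+0.16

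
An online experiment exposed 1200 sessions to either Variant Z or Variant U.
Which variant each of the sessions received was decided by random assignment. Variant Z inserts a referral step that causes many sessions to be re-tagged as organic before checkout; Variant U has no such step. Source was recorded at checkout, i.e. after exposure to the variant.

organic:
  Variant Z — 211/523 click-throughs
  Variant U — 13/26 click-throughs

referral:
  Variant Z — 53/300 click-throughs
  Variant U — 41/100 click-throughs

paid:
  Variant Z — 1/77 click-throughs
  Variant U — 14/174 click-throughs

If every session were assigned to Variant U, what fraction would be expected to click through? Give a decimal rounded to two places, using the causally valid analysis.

0.23

The distribution of traffic source is itself part of what the variant does — it is an intermediate outcome. Holding it fixed would remove that part of the effect; the total effect is the pooled difference.
So P(outcome | do(Variant U)) is just the pooled rate for Variant U: 68/300 = 0.227.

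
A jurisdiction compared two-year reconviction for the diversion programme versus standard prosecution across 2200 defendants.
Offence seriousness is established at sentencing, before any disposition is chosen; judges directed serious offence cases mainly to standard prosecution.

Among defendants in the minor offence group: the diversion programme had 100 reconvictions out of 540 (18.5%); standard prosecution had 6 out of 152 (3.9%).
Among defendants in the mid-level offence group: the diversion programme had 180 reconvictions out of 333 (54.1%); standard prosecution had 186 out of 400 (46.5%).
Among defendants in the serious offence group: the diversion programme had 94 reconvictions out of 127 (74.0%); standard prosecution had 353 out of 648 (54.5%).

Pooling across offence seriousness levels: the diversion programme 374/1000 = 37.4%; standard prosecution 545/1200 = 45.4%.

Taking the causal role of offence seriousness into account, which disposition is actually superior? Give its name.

standard prosecution

standard prosecution is lower inside every offence seriousness stratum but the diversion programme is lower in aggregate. Whether to stratify depends on how offence seriousness relates to the disposition.
Offence seriousness is set before the disposition has any effect — it is not caused by the disposition — and it independently drives the outcome. That makes it a confounder, so the causal comparison is within offence seriousness levels.
Within each level — minor offence: 18.5% vs 3.9%; mid-level offence: 54.1% vs 46.5%; serious offence: 74.0% vs 54.5% — standard prosecution is lower every time.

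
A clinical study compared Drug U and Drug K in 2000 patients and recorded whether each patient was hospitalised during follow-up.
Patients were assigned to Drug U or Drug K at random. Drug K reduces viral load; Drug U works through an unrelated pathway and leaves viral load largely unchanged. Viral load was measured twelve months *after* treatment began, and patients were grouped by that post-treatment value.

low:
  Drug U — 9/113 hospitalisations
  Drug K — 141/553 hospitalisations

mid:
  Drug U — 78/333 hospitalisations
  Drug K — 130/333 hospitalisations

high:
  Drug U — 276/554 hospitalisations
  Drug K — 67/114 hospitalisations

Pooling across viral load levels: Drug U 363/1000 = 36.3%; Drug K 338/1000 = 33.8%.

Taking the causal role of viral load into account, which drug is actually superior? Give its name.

Drug K

The stratified and pooled comparisons disagree (Drug U wins within each viral load; Drug K wins overall), so the answer turns on the causal role of viral load.
Viral load lies on the pathway drug → viral load → outcome, so adjusting for it blocks the indirect effect. For the total causal effect of drug, use the unadjusted pooled rates.
Pooled: Drug U 36.3% vs Drug K 33.8%; Drug K is lower overall.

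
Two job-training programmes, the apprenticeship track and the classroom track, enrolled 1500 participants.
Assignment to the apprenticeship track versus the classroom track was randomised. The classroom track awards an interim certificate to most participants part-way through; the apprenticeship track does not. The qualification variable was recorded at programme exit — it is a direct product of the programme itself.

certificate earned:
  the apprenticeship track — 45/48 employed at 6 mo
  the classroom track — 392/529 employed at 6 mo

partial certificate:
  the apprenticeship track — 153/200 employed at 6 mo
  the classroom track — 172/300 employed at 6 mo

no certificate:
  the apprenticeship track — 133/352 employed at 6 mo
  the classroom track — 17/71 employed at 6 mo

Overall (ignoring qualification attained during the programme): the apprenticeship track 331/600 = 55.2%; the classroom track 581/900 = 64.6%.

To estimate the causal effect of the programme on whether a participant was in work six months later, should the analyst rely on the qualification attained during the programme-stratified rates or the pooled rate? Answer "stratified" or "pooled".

pooled

Qualification attained during the programme lies on the pathway programme → qualification attained during the programme → outcome, so adjusting for it blocks the indirect effect. For the total causal effect of programme, use the unadjusted pooled rates.
Pooled: the apprenticeship track 55.2% vs the classroom track 64.6%; the classroom track is higher overall.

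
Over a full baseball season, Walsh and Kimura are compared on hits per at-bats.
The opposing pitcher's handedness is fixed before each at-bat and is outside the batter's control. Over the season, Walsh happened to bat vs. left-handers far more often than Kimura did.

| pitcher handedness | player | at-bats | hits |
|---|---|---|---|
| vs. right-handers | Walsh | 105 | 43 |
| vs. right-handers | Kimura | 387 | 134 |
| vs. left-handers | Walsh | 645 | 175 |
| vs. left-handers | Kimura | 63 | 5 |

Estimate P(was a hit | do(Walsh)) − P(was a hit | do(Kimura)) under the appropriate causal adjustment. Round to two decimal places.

+0.14

The stratified and pooled comparisons disagree (Walsh wins within each pitcher handedness; Kimura wins overall), so the answer turns on the causal role of pitcher handedness.
The imbalance in pitcher handedness arose from how at-bats were allocated, not from anything the player did; and pitcher handedness independently affects the outcome. The pooled gap is confounded — condition on pitcher handedness.
Adjusting over the population distribution of pitcher handedness: 0.410·(0.410−0.346) + 0.590·(0.271−0.079) = +0.139.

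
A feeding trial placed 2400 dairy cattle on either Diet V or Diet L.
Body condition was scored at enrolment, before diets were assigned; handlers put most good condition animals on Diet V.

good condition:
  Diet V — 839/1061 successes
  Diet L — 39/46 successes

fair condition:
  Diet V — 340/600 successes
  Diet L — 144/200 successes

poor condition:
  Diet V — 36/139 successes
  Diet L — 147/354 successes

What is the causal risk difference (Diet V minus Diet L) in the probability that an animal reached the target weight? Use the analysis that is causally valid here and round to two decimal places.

Diet L is higher inside every starting body condition stratum but Diet V is higher in aggregate. Whether to stratify depends on how starting body condition relates to the diet.
The imbalance in starting body condition arose from how dairy cattle were allocated, not from anything the diet did; and starting body condition independently affects the outcome. The pooled gap is confounded — condition on starting body condition.
Adjusting over the population distribution of starting body condition: 0.461·(0.791−0.848) + 0.333·(0.567−0.720) + 0.205·(0.259−0.415) = -0.110.

-0.11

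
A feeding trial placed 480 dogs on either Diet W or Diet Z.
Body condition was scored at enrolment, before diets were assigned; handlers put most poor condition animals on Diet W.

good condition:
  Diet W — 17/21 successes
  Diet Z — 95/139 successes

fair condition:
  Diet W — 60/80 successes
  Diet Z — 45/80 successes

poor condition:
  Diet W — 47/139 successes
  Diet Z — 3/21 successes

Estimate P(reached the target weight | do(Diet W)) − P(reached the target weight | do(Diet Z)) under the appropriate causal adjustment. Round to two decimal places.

Starting body condition is set before the diet has any effect — it is not caused by the diet — and it independently drives the outcome. That makes it a confounder, so the causal comparison is within starting body condition levels.
Adjusting over the population distribution of starting body condition: 0.333·(0.810−0.683) + 0.333·(0.750−0.562) + 0.333·(0.338−0.143) = +0.170.

+0.17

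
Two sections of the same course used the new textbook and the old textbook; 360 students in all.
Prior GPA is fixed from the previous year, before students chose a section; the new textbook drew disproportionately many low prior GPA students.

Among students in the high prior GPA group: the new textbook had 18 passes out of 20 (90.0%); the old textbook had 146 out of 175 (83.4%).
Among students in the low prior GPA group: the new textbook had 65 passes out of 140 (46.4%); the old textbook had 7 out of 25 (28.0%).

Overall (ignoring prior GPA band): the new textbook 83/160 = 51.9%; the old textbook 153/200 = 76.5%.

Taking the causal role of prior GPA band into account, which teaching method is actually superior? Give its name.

the new textbook is higher inside every prior GPA band stratum but the old textbook is higher in aggregate. Whether to stratify depends on how prior GPA band relates to the teaching method.
Prior GPA band is set before the teaching method has any effect — it is not caused by the teaching method — and it independently drives the outcome. That makes it a confounder, so the causal comparison is within prior GPA band levels.
Within each level — high prior GPA: 90.0% vs 83.4%; low prior GPA: 46.4% vs 28.0% — the new textbook is higher every time.

the new textbook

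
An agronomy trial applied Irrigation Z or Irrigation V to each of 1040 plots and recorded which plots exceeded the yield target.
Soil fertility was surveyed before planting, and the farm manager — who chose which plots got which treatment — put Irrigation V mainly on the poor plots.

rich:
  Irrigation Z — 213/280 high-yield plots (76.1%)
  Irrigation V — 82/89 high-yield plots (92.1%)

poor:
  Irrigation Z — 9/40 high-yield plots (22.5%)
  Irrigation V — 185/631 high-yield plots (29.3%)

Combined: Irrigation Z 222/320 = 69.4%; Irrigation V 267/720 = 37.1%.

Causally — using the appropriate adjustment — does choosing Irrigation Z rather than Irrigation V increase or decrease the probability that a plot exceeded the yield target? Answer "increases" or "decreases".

decreases

The stratified and pooled comparisons disagree (Irrigation V wins within each soil fertility; Irrigation Z wins overall), so the answer turns on the causal role of soil fertility.
Soil fertility is set before the irrigation has any effect — it is not caused by the irrigation — and it independently drives the outcome. That makes it a confounder, so the causal comparison is within soil fertility levels.
Within each level — rich: 76.1% vs 92.1%; poor: 22.5% vs 29.3% — Irrigation V is higher every time.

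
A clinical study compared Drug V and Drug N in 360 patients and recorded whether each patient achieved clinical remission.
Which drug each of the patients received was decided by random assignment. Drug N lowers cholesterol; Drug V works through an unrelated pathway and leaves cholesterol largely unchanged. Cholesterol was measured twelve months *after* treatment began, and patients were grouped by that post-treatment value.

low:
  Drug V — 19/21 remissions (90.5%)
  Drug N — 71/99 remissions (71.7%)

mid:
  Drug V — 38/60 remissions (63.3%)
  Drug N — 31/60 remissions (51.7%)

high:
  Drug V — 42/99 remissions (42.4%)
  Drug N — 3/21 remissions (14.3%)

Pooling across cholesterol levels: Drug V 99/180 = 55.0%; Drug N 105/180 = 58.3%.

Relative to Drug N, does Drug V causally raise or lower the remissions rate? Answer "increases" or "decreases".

Within every cholesterol level Drug V has the higher rate, yet pooled Drug N does — Simpson's reversal.
Cholesterol lies on the pathway drug → cholesterol → outcome, so adjusting for it blocks the indirect effect. For the total causal effect of drug, use the unadjusted pooled rates.
Pooled: Drug V 55.0% vs Drug N 58.3%; Drug N is higher overall.

decreases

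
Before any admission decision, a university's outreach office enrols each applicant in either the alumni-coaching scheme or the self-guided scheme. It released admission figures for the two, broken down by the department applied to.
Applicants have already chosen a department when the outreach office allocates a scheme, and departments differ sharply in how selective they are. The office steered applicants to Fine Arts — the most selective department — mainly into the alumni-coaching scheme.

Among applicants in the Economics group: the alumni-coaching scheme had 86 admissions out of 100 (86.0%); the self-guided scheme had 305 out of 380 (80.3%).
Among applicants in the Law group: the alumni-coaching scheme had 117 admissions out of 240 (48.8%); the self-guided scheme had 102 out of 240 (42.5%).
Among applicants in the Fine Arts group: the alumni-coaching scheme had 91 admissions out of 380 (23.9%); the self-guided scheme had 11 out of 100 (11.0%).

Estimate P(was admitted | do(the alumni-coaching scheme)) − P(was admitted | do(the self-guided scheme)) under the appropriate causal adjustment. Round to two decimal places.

the alumni-coaching scheme is higher inside every department stratum but the self-guided scheme is higher in aggregate. Whether to stratify depends on how department relates to the outreach scheme.
Department differs across outreach schemes for reasons unrelated to any effect of the outreach scheme itself, and it separately predicts the outcome — a classic confounder. We must compare within department levels.
Adjusting over the population distribution of department: 0.333·(0.860−0.803) + 0.333·(0.487−0.425) + 0.333·(0.239−0.110) = +0.083.

+0.08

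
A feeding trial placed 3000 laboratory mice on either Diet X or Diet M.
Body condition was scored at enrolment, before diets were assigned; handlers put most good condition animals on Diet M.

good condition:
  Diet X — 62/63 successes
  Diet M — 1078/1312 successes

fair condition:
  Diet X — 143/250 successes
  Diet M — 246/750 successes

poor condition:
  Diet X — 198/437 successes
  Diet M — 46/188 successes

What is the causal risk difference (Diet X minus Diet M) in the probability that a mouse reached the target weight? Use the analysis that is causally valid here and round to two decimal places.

Since starting body condition is a pre-existing factor (not a product of the diet) and it affects the outcome on its own, it is a confounder. The stratified rates, not the pooled rate, identify the causal effect.
Adjusting over the population distribution of starting body condition: 0.458·(0.984−0.822) + 0.333·(0.572−0.328) + 0.208·(0.453−0.245) = +0.199.

+0.20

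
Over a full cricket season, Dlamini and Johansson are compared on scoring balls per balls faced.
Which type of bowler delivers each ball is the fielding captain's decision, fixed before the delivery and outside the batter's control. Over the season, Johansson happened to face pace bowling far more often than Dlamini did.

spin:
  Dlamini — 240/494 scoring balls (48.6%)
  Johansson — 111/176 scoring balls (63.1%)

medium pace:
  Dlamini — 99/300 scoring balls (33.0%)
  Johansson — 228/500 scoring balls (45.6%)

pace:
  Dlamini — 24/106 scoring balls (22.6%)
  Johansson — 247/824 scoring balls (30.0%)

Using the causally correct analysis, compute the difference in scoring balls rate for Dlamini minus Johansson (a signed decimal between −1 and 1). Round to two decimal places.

-0.11

Bowling type differs across players for reasons unrelated to any effect of the player itself, and it separately predicts the outcome — a classic confounder. We must compare within bowling type levels.
Adjusting over the population distribution of bowling type: 0.279·(0.486−0.631) + 0.333·(0.330−0.456) + 0.388·(0.226−0.300) = -0.111.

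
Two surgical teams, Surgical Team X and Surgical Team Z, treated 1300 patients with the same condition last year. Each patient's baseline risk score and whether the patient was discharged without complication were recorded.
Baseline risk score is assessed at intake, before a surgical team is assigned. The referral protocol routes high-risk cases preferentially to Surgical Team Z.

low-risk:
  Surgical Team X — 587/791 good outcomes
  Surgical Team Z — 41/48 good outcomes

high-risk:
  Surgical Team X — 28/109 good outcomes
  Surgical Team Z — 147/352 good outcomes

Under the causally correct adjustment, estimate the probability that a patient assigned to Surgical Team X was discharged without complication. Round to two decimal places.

Surgical Team Z is higher inside every baseline risk score stratum but Surgical Team X is higher in aggregate. Whether to stratify depends on how baseline risk score relates to the surgical team.
Here baseline risk score is a common cause — it drives both which surgical team a case falls under and the outcome. The crude comparison mixes populations; the stratum-specific rates are the causally relevant ones.
Standardising Surgical Team X to the population baseline risk score mix: 0.645·587/791 + 0.355·28/109 = 0.570.

0.57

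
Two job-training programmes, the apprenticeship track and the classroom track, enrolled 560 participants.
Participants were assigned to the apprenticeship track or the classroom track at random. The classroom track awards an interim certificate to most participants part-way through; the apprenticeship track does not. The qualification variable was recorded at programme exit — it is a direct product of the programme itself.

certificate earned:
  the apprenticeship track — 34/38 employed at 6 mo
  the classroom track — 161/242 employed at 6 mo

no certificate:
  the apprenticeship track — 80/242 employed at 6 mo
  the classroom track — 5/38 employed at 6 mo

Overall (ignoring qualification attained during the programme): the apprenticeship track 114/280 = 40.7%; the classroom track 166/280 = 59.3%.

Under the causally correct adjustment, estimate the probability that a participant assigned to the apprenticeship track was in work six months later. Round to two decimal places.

Qualification attained during the programme is recorded after the programme and is itself shifted by it — it sits on the causal path from programme to outcome. Conditioning on a mediator would strip out part of the effect we want; the pooled comparison gives the total causal effect.
So P(outcome | do(the apprenticeship track)) is just the pooled rate for the apprenticeship track: 114/280 = 0.407.

0.41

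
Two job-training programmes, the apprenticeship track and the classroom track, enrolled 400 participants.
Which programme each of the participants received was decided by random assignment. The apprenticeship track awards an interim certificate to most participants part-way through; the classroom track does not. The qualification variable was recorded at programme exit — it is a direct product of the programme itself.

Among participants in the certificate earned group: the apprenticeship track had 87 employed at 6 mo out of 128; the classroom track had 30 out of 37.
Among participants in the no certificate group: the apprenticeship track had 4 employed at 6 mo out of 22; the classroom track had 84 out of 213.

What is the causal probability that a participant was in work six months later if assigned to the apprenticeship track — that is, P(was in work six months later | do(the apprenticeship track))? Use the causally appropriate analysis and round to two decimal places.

The stratified and pooled comparisons disagree (the classroom track wins within each qualification attained during the programme; the apprenticeship track wins overall), so the answer turns on the causal role of qualification attained during the programme.
The distribution of qualification attained during the programme is itself part of what the programme does — it is an intermediate outcome. Holding it fixed would remove that part of the effect; the total effect is the pooled difference.
So P(outcome | do(the apprenticeship track)) is just the pooled rate for the apprenticeship track: 91/150 = 0.607.

0.61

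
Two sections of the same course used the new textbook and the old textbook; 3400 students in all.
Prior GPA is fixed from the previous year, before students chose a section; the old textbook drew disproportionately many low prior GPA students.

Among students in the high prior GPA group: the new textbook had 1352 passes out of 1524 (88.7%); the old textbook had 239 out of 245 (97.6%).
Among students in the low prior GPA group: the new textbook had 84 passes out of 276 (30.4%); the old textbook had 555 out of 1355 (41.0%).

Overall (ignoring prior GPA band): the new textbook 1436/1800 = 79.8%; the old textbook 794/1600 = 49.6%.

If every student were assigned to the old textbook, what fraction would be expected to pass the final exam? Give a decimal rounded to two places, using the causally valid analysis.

0.70

The imbalance in prior GPA band arose from how students were allocated, not from anything the teaching method did; and prior GPA band independently affects the outcome. The pooled gap is confounded — condition on prior GPA band.
Standardising the old textbook to the population prior GPA band mix: 0.520·239/245 + 0.480·555/1355 = 0.704.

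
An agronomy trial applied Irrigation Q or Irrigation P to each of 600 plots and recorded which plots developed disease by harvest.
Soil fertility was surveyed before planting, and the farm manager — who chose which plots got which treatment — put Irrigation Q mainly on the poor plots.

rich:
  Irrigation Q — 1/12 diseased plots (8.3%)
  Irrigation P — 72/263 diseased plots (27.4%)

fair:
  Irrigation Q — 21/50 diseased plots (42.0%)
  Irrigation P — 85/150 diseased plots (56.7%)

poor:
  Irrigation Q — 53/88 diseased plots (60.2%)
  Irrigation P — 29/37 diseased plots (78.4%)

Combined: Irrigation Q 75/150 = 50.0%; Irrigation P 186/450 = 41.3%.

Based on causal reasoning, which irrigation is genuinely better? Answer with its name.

Within every soil fertility level Irrigation Q has the lower rate, yet pooled Irrigation P does — Simpson's reversal.
Here soil fertility is a common cause — it drives both which irrigation a case falls under and the outcome. The crude comparison mixes populations; the stratum-specific rates are the causally relevant ones.
Within each level — rich: 8.3% vs 27.4%; fair: 42.0% vs 56.7%; poor: 60.2% vs 78.4% — Irrigation Q is lower every time.

Irrigation Q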